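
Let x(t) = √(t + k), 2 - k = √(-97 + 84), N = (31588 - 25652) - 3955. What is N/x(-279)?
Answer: 1981/√(-277 - I*√13) ≈ 0.77457 + 119.02*I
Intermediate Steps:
N = 1981 (N = 5936 - 3955 = 1981)
k = 2 - I*√13 (k = 2 - √(-97 + 84) = 2 - √(-13) = 2 - I*√13 ≈ 2.0 - 3.6056*I)
x(t) = √(2 + t - I*√13) (x(t) = √(t + (2 - I*√13)) = √(2 + t - I*√13))
N/x(-279) = 1981/(√(2 - 279 - I*√13)) = 1981/(√(-277 - I*√13)) = 1981/√(-277 - I*√13)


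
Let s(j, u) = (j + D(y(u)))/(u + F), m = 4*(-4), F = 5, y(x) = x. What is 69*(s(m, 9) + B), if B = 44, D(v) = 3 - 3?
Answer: 20700/7 ≈ 2957.1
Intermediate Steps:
D(v) = 0
m = -16
s(j, u) = j/(5 + u) (s(j, u) = (j + 0)/(u + 5) = j/(5 + u))
69*(s(m, 9) + B) = 69*(-16/(5 + 9) + 44) = 69*(-16/14 + 44) = 69*(-16*1/14 + 44) = 69*(-8/7 + 44) = 69*(300/7) = 20700/7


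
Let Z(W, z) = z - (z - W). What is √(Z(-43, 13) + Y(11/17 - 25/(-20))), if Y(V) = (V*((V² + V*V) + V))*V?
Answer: I*√219578554/4624 ≈ 3.2046*I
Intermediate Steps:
Z(W, z) = W (Z(W, z) = z + (W - z) = W)
Y(V) = V²*(V + 2*V²) (Y(V) = (V*((V² + V²) + V))*V = (V*(2*V² + V))*V = (V*(V + 2*V²))*V = V²*(V + 2*V²))
√(Z(-43, 13) + Y(11/17 - 25/(-20))) = √(-43 + (11/17 - 25/(-20))³*(1 + 2*(11/17 - 25/(-20)))) = √(-43 + (11*(1/17) - 25*(-1/20))³*(1 + 2*(11*(1/17) - 25*(-1/20)))) = √(-43 + (11/17 + 5/4)³*(1 + 2*(11/17 + 5/4))) = √(-43 + (129/68)³*(1 + 2*(129/68))) = √(-43 + 2146689*(1 + 129/34)/314432) = √(-43 + (2146689/314432)*(163/34)) = √(-43 + 349910307/10690688) = √(-109789277/10690688) = I*√219578554/4624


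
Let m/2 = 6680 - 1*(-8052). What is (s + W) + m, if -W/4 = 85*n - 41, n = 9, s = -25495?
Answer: 1073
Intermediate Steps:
m = 29464 (m = 2*(6680 - 1*(-8052)) = 2*(6680 + 8052) = 2*14732 = 29464)
W = -2896 (W = -4*(85*9 - 41) = -4*(765 - 41) = -4*724 = -2896)
(s + W) + m = (-25495 - 2896) + 29464 = -28391 + 29464 = 1073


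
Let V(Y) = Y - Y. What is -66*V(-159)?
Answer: 0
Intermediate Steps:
V(Y) = 0
-66*V(-159) = -66*0 = 0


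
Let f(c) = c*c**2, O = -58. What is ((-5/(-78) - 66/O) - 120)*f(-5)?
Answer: 33590125/2262 ≈ 14850.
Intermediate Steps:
f(c) = c**3
((-5/(-78) - 66/O) - 120)*f(-5) = ((-5/(-78) - 66/(-58)) - 120)*(-5)**3 = ((-5*(-1/78) - 66*(-1/58)) - 120)*(-125) = ((5/78 + 33/29) - 120)*(-125) = (2719/2262 - 120)*(-125) = -268721/2262*(-125) = 33590125/2262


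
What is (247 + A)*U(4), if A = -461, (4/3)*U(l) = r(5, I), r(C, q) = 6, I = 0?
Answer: -963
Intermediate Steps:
U(l) = 9/2 (U(l) = (3/4)*6 = 9/2)
(247 + A)*U(4) = (247 - 461)*(9/2) = -214*9/2 = -963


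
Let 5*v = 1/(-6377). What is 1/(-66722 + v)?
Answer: -31885/2127430971 ≈ -1.4988e-5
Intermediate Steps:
v = -1/31885 (v = (1/5)/(-6377) = (1/5)*(-1/6377) = -1/31885 ≈ -3.1363e-5)
1/(-66722 + v) = 1/(-66722 - 1/31885) = 1/(-2127430971/31885) = -31885/2127430971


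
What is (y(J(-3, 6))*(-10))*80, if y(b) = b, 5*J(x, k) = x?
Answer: 480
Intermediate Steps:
J(x, k) = x/5
(y(J(-3, 6))*(-10))*80 = (((⅕)*(-3))*(-10))*80 = -⅗*(-10)*80 = 6*80 = 480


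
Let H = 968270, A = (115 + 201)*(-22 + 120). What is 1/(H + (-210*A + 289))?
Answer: -1/5534721 ≈ -1.8068e-7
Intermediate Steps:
A = 30968 (A = 316*98 = 30968)
1/(H + (-210*A + 289)) = 1/(968270 + (-210*30968 + 289)) = 1/(968270 + (-6503280 + 289)) = 1/(968270 - 6502991) = 1/(-5534721) = -1/5534721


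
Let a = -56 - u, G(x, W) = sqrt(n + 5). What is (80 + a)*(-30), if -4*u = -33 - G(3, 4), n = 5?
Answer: -945/2 + 15*sqrt(10)/2 ≈ -448.78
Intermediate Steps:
G(x, W) = sqrt(10) (G(x, W) = sqrt(5 + 5) = sqrt(10))
u = 33/4 + sqrt(10)/4 (u = -(-33 - sqrt(10))/4 = 33/4 + sqrt(10)/4 ≈ 9.0406)
a = -257/4 - sqrt(10)/4 (a = -56 - (33/4 + sqrt(10)/4) = -56 + (-33/4 - sqrt(10)/4) = -257/4 - sqrt(10)/4 ≈ -65.041)
(80 + a)*(-30) = (80 + (-257/4 - sqrt(10)/4))*(-30) = (63/4 - sqrt(10)/4)*(-30) = -945/2 + 15*sqrt(10)/2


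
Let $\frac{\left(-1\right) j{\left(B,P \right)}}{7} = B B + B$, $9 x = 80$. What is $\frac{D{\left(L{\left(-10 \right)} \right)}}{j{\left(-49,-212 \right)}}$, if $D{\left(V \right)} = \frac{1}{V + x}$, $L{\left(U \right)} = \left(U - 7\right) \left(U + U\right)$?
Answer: $- \frac{3}{17232320} \approx -1.7409 \cdot 10^{-7}$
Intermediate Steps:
$x = \frac{80}{9}$ ($x = \frac{1}{9} \cdot 80 = \frac{80}{9} \approx 8.8889$)
$j{\left(B,P \right)} = - 7 B - 7 B^{2}$ ($j{\left(B,P \right)} = - 7 \left(B B + B\right) = - 7 \left(B^{2} + B\right) = - 7 \left(B + B^{2}\right) = - 7 B - 7 B^{2}$)
$L{\left(U \right)} = 2 U \left(-7 + U\right)$ ($L{\left(U \right)} = \left(-7 + U\right) 2 U = 2 U \left(-7 + U\right)$)
$D{\left(V \right)} = \frac{1}{\frac{80}{9} + V}$ ($D{\left(V \right)} = \frac{1}{V + \frac{80}{9}} = \frac{1}{\frac{80}{9} + V}$)
$\frac{D{\left(L{\left(-10 \right)} \right)}}{j{\left(-49,-212 \right)}} = \frac{9 \frac{1}{80 + 9 \cdot 2 \left(-10\right) \left(-7 - 10\right)}}{\left(-7\right) \left(-49\right) \left(1 - 49\right)} = \frac{9 \frac{1}{80 + 9 \cdot 2 \left(-10\right) \left(-17\right)}}{\left(-7\right) \left(-49\right) \left(-48\right)} = \frac{9 \frac{1}{80 + 9 \cdot 340}}{-16464} = \frac{9}{80 + 3060} \left(- \frac{1}{16464}\right) = \frac{9}{3140} \left(- \frac{1}{16464}\right) = - \frac{3}{17232320}$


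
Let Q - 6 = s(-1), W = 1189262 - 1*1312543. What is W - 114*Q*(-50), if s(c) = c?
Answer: -94781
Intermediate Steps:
W = -123281 (W = 1189262 - 1312543 = -123281)
Q = 5 (Q = 6 - 1 = 5)
W - 114*Q*(-50) = -123281 - 114*5*(-50) = -123281 - 570*(-50) = -123281 - 1*(-28500) = -123281 + 28500 = -94781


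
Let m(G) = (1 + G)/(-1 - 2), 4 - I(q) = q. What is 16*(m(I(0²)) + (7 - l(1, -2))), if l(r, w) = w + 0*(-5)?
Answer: 352/3 ≈ 117.33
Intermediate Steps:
I(q) = 4 - q
l(r, w) = w (l(r, w) = w + 0 = w)
m(G) = -⅓ - G/3 (m(G) = (1 + G)/(-3) = (1 + G)*(-⅓) = -⅓ - G/3)
16*(m(I(0²)) + (7 - l(1, -2))) = 16*((-⅓ - (4 - 1*0²)/3) + (7 - 1*(-2))) = 16*((-⅓ - (4 - 1*0)/3) + (7 + 2)) = 16*((-⅓ - (4 + 0)/3) + 9) = 16*((-⅓ - ⅓*4) + 9) = 16*((-⅓ - 4/3) + 9) = 16*(-5/3 + 9) = 16*(22/3) = 352/3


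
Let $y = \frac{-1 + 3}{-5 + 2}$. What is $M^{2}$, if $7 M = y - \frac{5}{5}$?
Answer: $\frac{25}{441} \approx 0.056689$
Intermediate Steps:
$y = - \frac{2}{3}$ ($y = \frac{2}{-3} = 2 \left(- \frac{1}{3}\right) = - \frac{2}{3} \approx -0.66667$)
$M = - \frac{5}{21}$ ($M = \frac{- \frac{2}{3} - \frac{5}{5}}{7} = \frac{- \frac{2}{3} - 1}{7} = \frac{1}{7} \left(- \frac{5}{3}\right) = - \frac{5}{21} \approx -0.2381$)
$M^{2} = \left(- \frac{5}{21}\right)^{2} = \frac{25}{441}$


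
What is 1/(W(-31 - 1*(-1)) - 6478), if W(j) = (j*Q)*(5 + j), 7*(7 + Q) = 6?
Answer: -7/77596 ≈ -9.0211e-5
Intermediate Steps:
Q = -43/7 (Q = -7 + (1/7)*6 = -7 + 6/7 = -43/7 ≈ -6.1429)
W(j) = -43*j*(5 + j)/7 (W(j) = (j*(-43/7))*(5 + j) = (-43*j/7)*(5 + j) = -43*j*(5 + j)/7)
1/(W(-31 - 1*(-1)) - 6478) = 1/(-43*(-31 - 1*(-1))*(5 + (-31 - 1*(-1)))/7 - 6478) = 1/(-43*(-31 + 1)*(5 + (-31 + 1))/7 - 6478) = 1/(-43/7*(-30)*(5 - 30) - 6478) = 1/(-43/7*(-30)*(-25) - 6478) = 1/(-32250/7 - 6478) = 1/(-77596/7) = -7/77596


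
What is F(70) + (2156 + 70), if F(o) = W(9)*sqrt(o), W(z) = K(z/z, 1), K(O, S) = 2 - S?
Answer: 2226 + sqrt(70) ≈ 2234.4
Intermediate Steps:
W(z) = 1 (W(z) = 2 - 1*1 = 2 - 1 = 1)
F(o) = sqrt(o) (F(o) = 1*sqrt(o) = sqrt(o))
F(70) + (2156 + 70) = sqrt(70) + (2156 + 70) = sqrt(70) + 2226 = 2226 + sqrt(70)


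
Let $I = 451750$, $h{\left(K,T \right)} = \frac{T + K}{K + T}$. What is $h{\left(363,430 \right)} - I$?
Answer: $-451749$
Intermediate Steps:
$h{\left(K,T \right)} = 1$ ($h{\left(K,T \right)} = \frac{K + T}{K + T} = 1$)
$h{\left(363,430 \right)} - I = 1 - 451750 = -451749$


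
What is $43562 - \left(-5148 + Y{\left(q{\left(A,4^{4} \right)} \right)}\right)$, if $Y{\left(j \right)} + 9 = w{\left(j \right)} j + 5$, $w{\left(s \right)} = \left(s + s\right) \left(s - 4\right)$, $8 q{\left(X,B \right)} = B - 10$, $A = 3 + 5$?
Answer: $- \frac{59955}{32} \approx -1873.6$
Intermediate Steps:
$A = 8$
$q{\left(X,B \right)} = - \frac{5}{4} + \frac{B}{8}$ ($q{\left(X,B \right)} = \frac{B - 10}{8} = \frac{-10 + B}{8} = - \frac{5}{4} + \frac{B}{8}$)
$w{\left(s \right)} = 2 s \left(-4 + s\right)$
$Y{\left(j \right)} = -4 + 2 j^{2} \left(-4 + j\right)$ ($Y{\left(j \right)} = -9 + \left(2 j \left(-4 + j\right) j + 5\right) = -9 + \left(2 j^{2} \left(-4 + j\right) + 5\right) = -9 + \left(5 + 2 j^{2} \left(-4 + j\right)\right) = -4 + 2 j^{2} \left(-4 + j\right)$)
$43562 - \left(-5148 + Y{\left(q{\left(A,4^{4} \right)} \right)}\right) = 43562 + \left(5148 - \left(-4 + 2 \left(- \frac{5}{4} + \frac{4^{4}}{8}\right)^{2} \left(-4 - \left(\frac{5}{4} - \frac{4^{4}}{8}\right)\right)\right)\right) = 43562 + \left(5148 - \left(-4 + 2 \left(- \frac{5}{4} + \frac{1}{8} \cdot 256\right)^{2} \left(-4 + \left(- \frac{5}{4} + \frac{1}{8} \cdot 256\right)\right)\right)\right) = 43562 + \left(5148 - \left(-4 + 2 \left(- \frac{5}{4} + 32\right)^{2} \left(-4 + \left(- \frac{5}{4} + 32\right)\right)\right)\right) = 43562 + \left(5148 - \left(-4 + 2 \left(\frac{123}{4}\right)^{2} \left(-4 + \frac{123}{4}\right)\right)\right) = 43562 + \left(5148 - \left(-4 + 2 \cdot \frac{15129}{16} \cdot \frac{107}{4}\right)\right) = 43562 + \left(5148 - \left(-4 + \frac{1618803}{32}\right)\right) = 43562 + \left(5148 - \frac{1618675}{32}\right) = 43562 - \frac{1453939}{32} = - \frac{59955}{32}$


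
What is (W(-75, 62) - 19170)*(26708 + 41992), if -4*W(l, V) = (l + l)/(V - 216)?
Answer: -101408671125/77 ≈ -1.3170e+9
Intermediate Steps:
W(l, V) = -l/(2*(-216 + V)) (W(l, V) = -(l + l)/(4*(V - 216)) = -2*l/(4*(-216 + V)) = -l/(2*(-216 + V)))
(W(-75, 62) - 19170)*(26708 + 41992) = (-1*(-75)/(-432 + 2*62) - 19170)*(26708 + 41992) = (-1*(-75)/(-432 + 124) - 19170)*68700 = (-1*(-75)/(-308) - 19170)*68700 = (-1*(-75)*(-1/308) - 19170)*68700 = (-75/308 - 19170)*68700 = -5904435/308*68700 = -101408671125/77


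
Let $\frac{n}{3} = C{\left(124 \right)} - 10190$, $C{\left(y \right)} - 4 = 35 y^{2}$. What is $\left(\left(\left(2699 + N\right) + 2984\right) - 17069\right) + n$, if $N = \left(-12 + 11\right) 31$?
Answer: $1572505$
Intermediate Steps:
$C{\left(y \right)} = 4 + 35 y^{2}$
$N = -31$ ($N = \left(-1\right) 31 = -31$)
$n = 1583922$ ($n = 3 \left(\left(4 + 35 \cdot 124^{2}\right) - 10190\right) = 3 \left(\left(4 + 35 \cdot 15376\right) - 10190\right) = 3 \left(\left(4 + 538160\right) - 10190\right) = 3 \left(538164 - 10190\right) = 3 \cdot 527974 = 1583922$)
$\left(\left(\left(2699 + N\right) + 2984\right) - 17069\right) + n = \left(\left(\left(2699 - 31\right) + 2984\right) - 17069\right) + 1583922 = \left(\left(2668 + 2984\right) - 17069\right) + 1583922 = \left(5652 - 17069\right) + 1583922 = -11417 + 1583922 = 1572505$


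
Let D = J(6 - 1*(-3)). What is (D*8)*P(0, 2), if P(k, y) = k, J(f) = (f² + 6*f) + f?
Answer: 0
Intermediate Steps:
J(f) = f² + 7*f
D = 144 (D = (6 - 1*(-3))*(7 + (6 - 1*(-3))) = (6 + 3)*(7 + (6 + 3)) = 9*(7 + 9) = 9*16 = 144)
(D*8)*P(0, 2) = (144*8)*0 = 1152*0 = 0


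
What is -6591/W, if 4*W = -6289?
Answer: 26364/6289 ≈ 4.1921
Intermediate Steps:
W = -6289/4 (W = (¼)*(-6289) = -6289/4 ≈ -1572.3)
-6591/W = -6591/(-6289/4) = -6591*(-4/6289) = 26364/6289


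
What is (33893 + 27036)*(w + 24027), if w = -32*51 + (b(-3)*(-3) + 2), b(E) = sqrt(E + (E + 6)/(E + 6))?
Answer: 1364626813 - 182787*I*sqrt(2) ≈ 1.3646e+9 - 2.585e+5*I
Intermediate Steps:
b(E) = sqrt(1 + E) (b(E) = sqrt(E + (6 + E)/(6 + E)) = sqrt(E + 1) = sqrt(1 + E))
w = -1630 - 3*I*sqrt(2) (w = -32*51 + (sqrt(1 - 3)*(-3) + 2) = -1632 + (sqrt(-2)*(-3) + 2) = -1632 + ((I*sqrt(2))*(-3) + 2) = -1632 + (-3*I*sqrt(2) + 2) = -1632 + (2 - 3*I*sqrt(2)) = -1630 - 3*I*sqrt(2) ≈ -1630.0 - 4.2426*I)
(33893 + 27036)*(w + 24027) = (33893 + 27036)*((-1630 - 3*I*sqrt(2)) + 24027) = 60929*(22397 - 3*I*sqrt(2)) = 1364626813 - 182787*I*sqrt(2)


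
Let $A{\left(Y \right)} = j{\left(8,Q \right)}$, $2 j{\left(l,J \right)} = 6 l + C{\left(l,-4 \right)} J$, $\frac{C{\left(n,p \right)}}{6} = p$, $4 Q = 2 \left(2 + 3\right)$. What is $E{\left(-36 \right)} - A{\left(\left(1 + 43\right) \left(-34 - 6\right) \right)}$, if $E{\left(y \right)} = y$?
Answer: $-30$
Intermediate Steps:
$Q = \frac{5}{2}$ ($Q = \frac{2 \left(2 + 3\right)}{4} = \frac{2 \cdot 5}{4} = \frac{1}{4} \cdot 10 = \frac{5}{2} \approx 2.5$)
$C{\left(n,p \right)} = 6 p$
$j{\left(l,J \right)} = - 12 J + 3 l$ ($j{\left(l,J \right)} = \frac{6 l + 6 \left(-4\right) J}{2} = \frac{6 l - 24 J}{2} = \frac{- 24 J + 6 l}{2} = - 12 J + 3 l$)
$A{\left(Y \right)} = -6$ ($A{\left(Y \right)} = \left(-12\right) \frac{5}{2} + 3 \cdot 8 = -30 + 24 = -6$)
$E{\left(-36 \right)} - A{\left(\left(1 + 43\right) \left(-34 - 6\right) \right)} = -36 - -6 = -36 + 6 = -30$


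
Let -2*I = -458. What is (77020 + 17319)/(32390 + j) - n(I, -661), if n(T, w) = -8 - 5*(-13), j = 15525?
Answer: -376688/6845 ≈ -55.031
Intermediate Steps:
I = 229 (I = -½*(-458) = 229)
n(T, w) = 57 (n(T, w) = -8 + 65 = 57)
(77020 + 17319)/(32390 + j) - n(I, -661) = (77020 + 17319)/(32390 + 15525) - 1*57 = 94339/47915 - 57 = 94339*(1/47915) - 57 = 13477/6845 - 57 = -376688/6845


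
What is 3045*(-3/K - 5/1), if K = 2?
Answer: -39585/2 ≈ -19793.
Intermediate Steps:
3045*(-3/K - 5/1) = 3045*(-3/2 - 5/1) = 3045*(-3*1/2 - 5*1) = 3045*(-3/2 - 5) = 3045*(-13/2) = -39585/2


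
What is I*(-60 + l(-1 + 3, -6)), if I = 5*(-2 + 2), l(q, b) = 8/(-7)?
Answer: 0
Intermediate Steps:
l(q, b) = -8/7 (l(q, b) = 8*(-1/7) = -8/7)
I = 0 (I = 5*0 = 0)
I*(-60 + l(-1 + 3, -6)) = 0*(-60 - 8/7) = 0*(-428/7) = 0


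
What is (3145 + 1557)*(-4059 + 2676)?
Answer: -6502866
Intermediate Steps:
(3145 + 1557)*(-4059 + 2676) = 4702*(-1383) = -6502866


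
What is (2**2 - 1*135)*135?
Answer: -17685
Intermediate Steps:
(2**2 - 1*135)*135 = (4 - 135)*135 = -131*135 = -17685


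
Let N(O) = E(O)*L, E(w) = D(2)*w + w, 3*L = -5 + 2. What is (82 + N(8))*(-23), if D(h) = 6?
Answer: -598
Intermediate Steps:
L = -1 (L = (-5 + 2)/3 = (1/3)*(-3) = -1)
E(w) = 7*w (E(w) = 6*w + w = 7*w)
N(O) = -7*O (N(O) = (7*O)*(-1) = -7*O)
(82 + N(8))*(-23) = (82 - 7*8)*(-23) = (82 - 56)*(-23) = 26*(-23) = -598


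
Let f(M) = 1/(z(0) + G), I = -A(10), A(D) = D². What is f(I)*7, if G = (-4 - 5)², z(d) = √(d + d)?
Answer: 7/81 ≈ 0.086420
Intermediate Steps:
z(d) = √2*√d (z(d) = √(2*d) = √2*√d)
G = 81 (G = (-9)² = 81)
I = -100 (I = -1*10² = -1*100 = -100)
f(M) = 1/81 (f(M) = 1/(√2*√0 + 81) = 1/(√2*0 + 81) = 1/(0 + 81) = 1/81)
f(I)*7 = (1/81)*7 = 7/81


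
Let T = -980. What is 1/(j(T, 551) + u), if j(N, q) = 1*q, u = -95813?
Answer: -1/95262 ≈ -1.0497e-5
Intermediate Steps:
j(N, q) = q
1/(j(T, 551) + u) = 1/(551 - 95813) = 1/(-95262) = -1/95262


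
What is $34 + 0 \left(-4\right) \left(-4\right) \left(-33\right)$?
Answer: $34$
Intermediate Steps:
$34 + 0 \left(-4\right) \left(-4\right) \left(-33\right) = 34 + 0 \left(-4\right) \left(-33\right) = 34 + 0 \left(-33\right) = 34 + 0 = 34$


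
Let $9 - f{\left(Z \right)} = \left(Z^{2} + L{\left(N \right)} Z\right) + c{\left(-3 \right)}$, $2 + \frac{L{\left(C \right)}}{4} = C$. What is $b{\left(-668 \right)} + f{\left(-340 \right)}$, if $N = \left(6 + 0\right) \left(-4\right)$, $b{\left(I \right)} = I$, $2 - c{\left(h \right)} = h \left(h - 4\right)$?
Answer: $-151600$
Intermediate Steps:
$c{\left(h \right)} = 2 - h \left(-4 + h\right)$ ($c{\left(h \right)} = 2 - h \left(h - 4\right) = 2 - h \left(-4 + h\right)$)
$N = -24$ ($N = 6 \left(-4\right) = -24$)
$L{\left(C \right)} = -8 + 4 C$
$f{\left(Z \right)} = 28 - Z^{2} + 104 Z$ ($f{\left(Z \right)} = 9 - \left(\left(Z^{2} + \left(-8 + 4 \left(-24\right)\right) Z\right) + \left(2 - \left(-3\right)^{2} + 4 \left(-3\right)\right)\right) = 9 - \left(\left(Z^{2} + \left(-8 - 96\right) Z\right) - 19\right) = 9 - \left(\left(Z^{2} - 104 Z\right) - 19\right) = 9 - \left(-19 + Z^{2} - 104 Z\right) = 9 + \left(19 - Z^{2} + 104 Z\right) = 28 - Z^{2} + 104 Z$)
$b{\left(-668 \right)} + f{\left(-340 \right)} = -668 + \left(28 - \left(-340\right)^{2} + 104 \left(-340\right)\right) = -668 - 150932 = -151600$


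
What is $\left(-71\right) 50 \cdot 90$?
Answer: $-319500$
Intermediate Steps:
$\left(-71\right) 50 \cdot 90 = \left(-3550\right) 90 = -319500$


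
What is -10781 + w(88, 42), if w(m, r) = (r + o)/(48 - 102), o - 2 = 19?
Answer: -64693/6 ≈ -10782.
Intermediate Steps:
o = 21 (o = 2 + 19 = 21)
w(m, r) = -7/18 - r/54 (w(m, r) = (r + 21)/(48 - 102) = (21 + r)/(-54) = (21 + r)*(-1/54) = -7/18 - r/54)
-10781 + w(88, 42) = -10781 + (-7/18 - 1/54*42) = -10781 + (-7/18 - 7/9) = -10781 - 7/6 = -64693/6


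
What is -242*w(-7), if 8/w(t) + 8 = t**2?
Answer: -1936/41 ≈ -47.219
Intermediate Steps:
w(t) = 8/(-8 + t**2)
-242*w(-7) = -1936/(-8 + (-7)**2) = -1936/(-8 + 49) = -1936/41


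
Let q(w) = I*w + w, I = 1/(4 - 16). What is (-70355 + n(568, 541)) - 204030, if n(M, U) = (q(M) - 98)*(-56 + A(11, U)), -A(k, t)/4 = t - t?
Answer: -894163/3 ≈ -2.9805e+5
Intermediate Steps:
A(k, t) = 0 (A(k, t) = -4*(t - t) = -4*0 = 0)
I = -1/12 (I = 1/(-12) = -1/12 ≈ -0.083333)
q(w) = 11*w/12 (q(w) = -w/12 + w = 11*w/12)
n(M, U) = 5488 - 154*M/3 (n(M, U) = (11*M/12 - 98)*(-56 + 0) = (-98 + 11*M/12)*(-56) = 5488 - 154*M/3)
(-70355 + n(568, 541)) - 204030 = (-70355 + (5488 - 154/3*568)) - 204030 = (-70355 + (5488 - 87472/3)) - 204030 = (-70355 - 71008/3) - 204030 = -282073/3 - 204030 = -894163/3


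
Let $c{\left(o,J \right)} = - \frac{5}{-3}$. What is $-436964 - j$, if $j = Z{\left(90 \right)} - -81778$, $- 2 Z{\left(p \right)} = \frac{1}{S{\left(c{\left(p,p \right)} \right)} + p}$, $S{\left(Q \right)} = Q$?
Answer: $- \frac{285308097}{550} \approx -5.1874 \cdot 10^{5}$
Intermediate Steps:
$c{\left(o,J \right)} = \frac{5}{3}$ ($c{\left(o,J \right)} = \left(-5\right) \left(- \frac{1}{3}\right) = \frac{5}{3}$)
$Z{\left(p \right)} = - \frac{1}{2 \left(\frac{5}{3} + p\right)}$
$j = \frac{44977897}{550}$ ($j = - \frac{3}{10 + 6 \cdot 90} - -81778 = - \frac{3}{10 + 540} + 81778 = - \frac{3}{550} + 81778 = \frac{44977897}{550} \approx 81778.0$)
$-436964 - j = -436964 - \frac{44977897}{550} = - \frac{285308097}{550}$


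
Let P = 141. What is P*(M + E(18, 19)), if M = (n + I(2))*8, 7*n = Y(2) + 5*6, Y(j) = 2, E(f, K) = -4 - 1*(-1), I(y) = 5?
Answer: 72615/7 ≈ 10374.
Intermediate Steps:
E(f, K) = -3 (E(f, K) = -4 + 1 = -3)
n = 32/7 (n = (2 + 5*6)/7 = (2 + 30)/7 = (⅐)*32 = 32/7 ≈ 4.5714)
M = 536/7 (M = (32/7 + 5)*8 = (67/7)*8 = 536/7 ≈ 76.571)
P*(M + E(18, 19)) = 141*(536/7 - 3) = 141*(515/7) = 72615/7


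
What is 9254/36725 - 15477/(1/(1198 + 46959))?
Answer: -27372093264271/36725 ≈ -7.4533e+8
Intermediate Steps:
9254/36725 - 15477/(1/(1198 + 46959)) = 9254*(1/36725) - 15477/(1/48157) = 9254/36725 - 15477/1/48157 = 9254/36725 - 15477*48157 = 9254/36725 - 745325889 = -27372093264271/36725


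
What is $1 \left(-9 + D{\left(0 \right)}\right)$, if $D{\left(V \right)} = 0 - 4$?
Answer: $-13$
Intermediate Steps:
$D{\left(V \right)} = -4$
$1 \left(-9 + D{\left(0 \right)}\right) = 1 \left(-9 - 4\right) = 1 \left(-13\right) = -13$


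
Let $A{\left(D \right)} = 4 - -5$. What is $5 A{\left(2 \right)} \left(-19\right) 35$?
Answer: $-29925$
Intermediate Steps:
$A{\left(D \right)} = 9$ ($A{\left(D \right)} = 4 + 5 = 9$)
$5 A{\left(2 \right)} \left(-19\right) 35 = 5 \cdot 9 \left(-19\right) 35 = 45 \left(-19\right) 35 = \left(-855\right) 35 = -29925$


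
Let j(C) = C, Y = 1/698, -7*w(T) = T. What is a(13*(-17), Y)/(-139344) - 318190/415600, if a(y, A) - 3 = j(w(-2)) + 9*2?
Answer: -3880337449/5067244560 ≈ -0.76577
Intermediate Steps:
w(T) = -T/7
Y = 1/698 ≈ 0.0014327
a(y, A) = 149/7 (a(y, A) = 3 + (-⅐*(-2) + 9*2) = 3 + (2/7 + 18) = 3 + 128/7 = 149/7)
a(13*(-17), Y)/(-139344) - 318190/415600 = (149/7)/(-139344) - 318190/415600 = (149/7)*(-1/139344) - 318190*1/415600 = -149/975408 - 31819/41560 = -3880337449/5067244560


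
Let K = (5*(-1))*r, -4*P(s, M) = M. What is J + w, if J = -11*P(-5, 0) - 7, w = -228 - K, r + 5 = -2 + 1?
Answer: -265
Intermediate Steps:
r = -6 (r = -5 + (-2 + 1) = -5 - 1 = -6)
P(s, M) = -M/4
K = 30 (K = (5*(-1))*(-6) = -5*(-6) = 30)
w = -258 (w = -228 - 1*30 = -228 - 30 = -258)
J = -7 (J = -(-11)*0/4 - 7 = -11*0 - 7 = 0 - 7 = -7)
J + w = -7 - 258 = -265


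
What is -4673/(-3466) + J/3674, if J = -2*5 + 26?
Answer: 8612029/6367042 ≈ 1.3526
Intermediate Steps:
J = 16 (J = -10 + 26 = 16)
-4673/(-3466) + J/3674 = -4673/(-3466) + 16/3674 = -4673*(-1/3466) + 16*(1/3674) = 4673/3466 + 8/1837 = 8612029/6367042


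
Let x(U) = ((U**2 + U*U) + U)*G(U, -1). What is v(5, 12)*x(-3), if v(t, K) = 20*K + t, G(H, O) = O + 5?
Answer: 14700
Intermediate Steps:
G(H, O) = 5 + O
v(t, K) = t + 20*K
x(U) = 4*U + 8*U**2 (x(U) = ((U**2 + U*U) + U)*(5 - 1) = ((U**2 + U**2) + U)*4 = (2*U**2 + U)*4 = (U + 2*U**2)*4 = 4*U + 8*U**2)
v(5, 12)*x(-3) = (5 + 20*12)*(4*(-3)*(1 + 2*(-3))) = (5 + 240)*(4*(-3)*(1 - 6)) = 245*(4*(-3)*(-5)) = 245*60 = 14700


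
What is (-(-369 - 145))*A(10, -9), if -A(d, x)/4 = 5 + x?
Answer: 8224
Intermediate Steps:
A(d, x) = -20 - 4*x (A(d, x) = -4*(5 + x) = -20 - 4*x)
(-(-369 - 145))*A(10, -9) = (-(-369 - 145))*(-20 - 4*(-9)) = (-1*(-514))*(-20 + 36) = 514*16 = 8224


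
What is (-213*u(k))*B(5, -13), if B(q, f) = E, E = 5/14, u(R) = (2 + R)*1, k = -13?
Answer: 11715/14 ≈ 836.79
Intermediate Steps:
u(R) = 2 + R
E = 5/14 (E = 5*(1/14) = 5/14 ≈ 0.35714)
B(q, f) = 5/14
(-213*u(k))*B(5, -13) = -213*(2 - 13)*(5/14) = -213*(-11)*(5/14) = 2343*(5/14) = 11715/14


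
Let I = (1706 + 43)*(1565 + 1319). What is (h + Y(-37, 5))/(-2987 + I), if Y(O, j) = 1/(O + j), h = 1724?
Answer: 55167/161316128 ≈ 0.00034198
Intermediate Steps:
I = 5044116 (I = 1749*2884 = 5044116)
(h + Y(-37, 5))/(-2987 + I) = (1724 + 1/(-37 + 5))/(-2987 + 5044116) = (1724 + 1/(-32))/5041129 = (1724 - 1/32)*(1/5041129) = (55167/32)*(1/5041129) = 55167/161316128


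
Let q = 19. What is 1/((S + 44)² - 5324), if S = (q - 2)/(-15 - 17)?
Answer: -1024/3516895 ≈ -0.00029117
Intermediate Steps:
S = -17/32 (S = (19 - 2)/(-15 - 17) = 17/(-32) = 17*(-1/32) = -17/32 ≈ -0.53125)
1/((S + 44)² - 5324) = 1/((-17/32 + 44)² - 5324) = 1/((1391/32)² - 5324) = 1/(1934881/1024 - 5324) = 1/(-3516895/1024) = -1024/3516895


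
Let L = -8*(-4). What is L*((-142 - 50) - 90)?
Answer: -9024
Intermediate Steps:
L = 32
L*((-142 - 50) - 90) = 32*((-142 - 50) - 90) = 32*(-192 - 90) = 32*(-282) = -9024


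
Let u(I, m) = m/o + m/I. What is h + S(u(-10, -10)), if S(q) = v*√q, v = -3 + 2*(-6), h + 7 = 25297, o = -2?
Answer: 25290 - 15*√6 ≈ 25253.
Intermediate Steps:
h = 25290 (h = -7 + 25297 = 25290)
u(I, m) = -m/2 + m/I (u(I, m) = m/(-2) + m/I = m*(-½) + m/I = -m/2 + m/I)
v = -15 (v = -3 - 12 = -15)
S(q) = -15*√q
h + S(u(-10, -10)) = 25290 - 15*√(-½*(-10) - 10/(-10)) = 25290 - 15*√(5 - 10*(-⅒)) = 25290 - 15*√(5 + 1) = 25290 - 15*√6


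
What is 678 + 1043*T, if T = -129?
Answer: -133869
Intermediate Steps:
678 + 1043*T = 678 + 1043*(-129) = 678 - 134547 = -133869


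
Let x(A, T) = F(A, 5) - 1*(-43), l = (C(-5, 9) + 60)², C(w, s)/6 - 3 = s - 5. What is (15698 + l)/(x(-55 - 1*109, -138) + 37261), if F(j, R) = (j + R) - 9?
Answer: 13051/18568 ≈ 0.70288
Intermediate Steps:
C(w, s) = -12 + 6*s (C(w, s) = 18 + 6*(s - 5) = 18 + 6*(-5 + s) = 18 + (-30 + 6*s) = -12 + 6*s)
F(j, R) = -9 + R + j (F(j, R) = (R + j) - 9 = -9 + R + j)
l = 10404 (l = ((-12 + 6*9) + 60)² = ((-12 + 54) + 60)² = (42 + 60)² = 102² = 10404)
x(A, T) = 39 + A (x(A, T) = (-9 + 5 + A) - 1*(-43) = (-4 + A) + 43 = 39 + A)
(15698 + l)/(x(-55 - 1*109, -138) + 37261) = (15698 + 10404)/((39 + (-55 - 1*109)) + 37261) = 26102/((39 + (-55 - 109)) + 37261) = 26102/((39 - 164) + 37261) = 26102/(-125 + 37261) = 26102/37136 = 26102*(1/37136) = 13051/18568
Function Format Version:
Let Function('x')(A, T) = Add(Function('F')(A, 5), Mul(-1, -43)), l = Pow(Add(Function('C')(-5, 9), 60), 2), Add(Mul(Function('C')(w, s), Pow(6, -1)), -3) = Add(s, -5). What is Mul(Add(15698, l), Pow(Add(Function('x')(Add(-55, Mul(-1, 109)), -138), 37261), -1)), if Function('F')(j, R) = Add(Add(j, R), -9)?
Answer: Rational(13051, 18568) ≈ 0.70288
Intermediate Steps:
Function('C')(w, s) = Add(-12, Mul(6, s)) (Function('C')(w, s) = Add(18, Mul(6, Add(s, -5))) = Add(18, Mul(6, Add(-5, s))) = Add(18, Add(-30, Mul(6, s))) = Add(-12, Mul(6, s)))
Function('F')(j, R) = Add(-9, R, j) (Function('F')(j, R) = Add(Add(R, j), -9) = Add(-9, R, j))
l = 10404 (l = Pow(Add(Add(-12, Mul(6, 9)), 60), 2) = Pow(Add(Add(-12, 54), 60), 2) = Pow(Add(42, 60), 2) = Pow(102, 2) = 10404)
Function('x')(A, T) = Add(39, A) (Function('x')(A, T) = Add(Add(-9, 5, A), Mul(-1, -43)) = Add(Add(-4, A), 43) = Add(39, A))
Mul(Add(15698, l), Pow(Add(Function('x')(Add(-55, Mul(-1, 109)), -138), 37261), -1)) = Mul(Add(15698, 10404), Pow(Add(Add(39, Add(-55, Mul(-1, 109))), 37261), -1)) = Mul(26102, Pow(Add(Add(39, Add(-55, -109)), 37261), -1)) = Mul(26102, Pow(Add(Add(39, -164), 37261), -1)) = Mul(26102, Pow(Add(-125, 37261), -1)) = Mul(26102, Pow(37136, -1)) = Mul(26102, Rational(1, 37136)) = Rational(13051, 18568)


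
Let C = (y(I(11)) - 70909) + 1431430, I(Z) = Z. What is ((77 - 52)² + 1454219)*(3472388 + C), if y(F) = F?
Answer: 7031144664480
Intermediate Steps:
C = 1360532 (C = (11 - 70909) + 1431430 = -70898 + 1431430 = 1360532)
((77 - 52)² + 1454219)*(3472388 + C) = ((77 - 52)² + 1454219)*(3472388 + 1360532) = (25² + 1454219)*4832920 = (625 + 1454219)*4832920 = 1454844*4832920 = 7031144664480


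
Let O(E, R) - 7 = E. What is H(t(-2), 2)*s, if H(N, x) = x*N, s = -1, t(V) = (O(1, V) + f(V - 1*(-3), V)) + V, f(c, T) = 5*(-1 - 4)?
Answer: 38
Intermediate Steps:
f(c, T) = -25 (f(c, T) = 5*(-5) = -25)
O(E, R) = 7 + E
t(V) = -17 + V (t(V) = ((7 + 1) - 25) + V = (8 - 25) + V = -17 + V)
H(N, x) = N*x
H(t(-2), 2)*s = ((-17 - 2)*2)*(-1) = -19*2*(-1) = -38*(-1) = 38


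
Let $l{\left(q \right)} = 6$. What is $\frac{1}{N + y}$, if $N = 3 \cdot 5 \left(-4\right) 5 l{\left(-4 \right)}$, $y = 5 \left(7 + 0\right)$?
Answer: $- \frac{1}{1765} \approx -0.00056657$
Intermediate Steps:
$y = 35$ ($y = 5 \cdot 7 = 35$)
$N = -1800$ ($N = 3 \cdot 5 \left(-4\right) 5 \cdot 6 = 15 \left(-4\right) 5 \cdot 6 = \left(-60\right) 5 \cdot 6 = \left(-300\right) 6 = -1800$)
$\frac{1}{N + y} = \frac{1}{-1800 + 35} = \frac{1}{-1765} = - \frac{1}{1765}$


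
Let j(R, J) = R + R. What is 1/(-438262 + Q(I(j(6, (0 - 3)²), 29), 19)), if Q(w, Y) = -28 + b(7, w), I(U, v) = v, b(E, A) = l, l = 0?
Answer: -1/438290 ≈ -2.2816e-6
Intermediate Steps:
b(E, A) = 0
j(R, J) = 2*R
Q(w, Y) = -28 (Q(w, Y) = -28 + 0 = -28)
1/(-438262 + Q(I(j(6, (0 - 3)²), 29), 19)) = 1/(-438262 - 28) = 1/(-438290) = -1/438290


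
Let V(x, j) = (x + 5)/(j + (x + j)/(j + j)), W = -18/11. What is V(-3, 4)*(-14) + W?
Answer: -278/33 ≈ -8.4242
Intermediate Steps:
W = -18/11 (W = -18*1/11 = -18/11 ≈ -1.6364)
V(x, j) = (5 + x)/(j + (j + x)/(2*j)) (V(x, j) = (5 + x)/(j + (j + x)/((2*j))) = (5 + x)/(j + (j + x)*(1/(2*j))) = (5 + x)/(j + (j + x)/(2*j)))
V(-3, 4)*(-14) + W = (2*4*(5 - 3)/(4 - 3 + 2*4²))*(-14) - 18/11 = (2*4*2/(4 - 3 + 2*16))*(-14) - 18/11 = (2*4*2/(4 - 3 + 32))*(-14) - 18/11 = (2*4*2/33)*(-14) - 18/11 = (2*4*(1/33)*2)*(-14) - 18/11 = (16/33)*(-14) - 18/11 = -224/33 - 18/11 = -278/33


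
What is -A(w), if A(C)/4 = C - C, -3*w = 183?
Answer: 0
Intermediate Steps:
w = -61 (w = -1/3*183 = -61)
A(C) = 0 (A(C) = 4*(C - C) = 4*0 = 0)
-A(w) = -1*0 = 0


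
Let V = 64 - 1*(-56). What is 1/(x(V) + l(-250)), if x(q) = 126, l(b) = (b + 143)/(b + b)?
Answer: 500/63107 ≈ 0.0079231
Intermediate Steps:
l(b) = (143 + b)/(2*b) (l(b) = (143 + b)/((2*b)) = (143 + b)*(1/(2*b)) = (143 + b)/(2*b))
V = 120 (V = 64 + 56 = 120)
1/(x(V) + l(-250)) = 1/(126 + (1/2)*(143 - 250)/(-250)) = 1/(126 + (1/2)*(-1/250)*(-107)) = 1/(126 + 107/500) = 1/(63107/500) = 500/63107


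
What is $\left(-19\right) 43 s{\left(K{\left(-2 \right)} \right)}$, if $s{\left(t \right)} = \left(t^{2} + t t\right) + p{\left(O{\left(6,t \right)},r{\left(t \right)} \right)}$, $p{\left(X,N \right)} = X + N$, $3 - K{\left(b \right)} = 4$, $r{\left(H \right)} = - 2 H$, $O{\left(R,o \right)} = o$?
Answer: $-2451$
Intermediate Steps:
$K{\left(b \right)} = -1$ ($K{\left(b \right)} = 3 - 4 = -1$)
$p{\left(X,N \right)} = N + X$
$s{\left(t \right)} = - t + 2 t^{2}$ ($s{\left(t \right)} = \left(t^{2} + t t\right) + \left(- 2 t + t\right) = \left(t^{2} + t^{2}\right) - t = 2 t^{2} - t = - t + 2 t^{2}$)
$\left(-19\right) 43 s{\left(K{\left(-2 \right)} \right)} = \left(-19\right) 43 \left(- (-1 + 2 \left(-1\right))\right) = - 817 \left(- (-1 - 2)\right) = - 817 \left(\left(-1\right) \left(-3\right)\right) = \left(-817\right) 3 = -2451$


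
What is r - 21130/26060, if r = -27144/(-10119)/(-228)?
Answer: -137380755/167010722 ≈ -0.82259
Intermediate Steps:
r = -754/64087 (r = -27144*(-1/10119)*(-1/228) = (9048/3373)*(-1/228) = -754/64087 ≈ -0.011765)
r - 21130/26060 = -754/64087 - 21130/26060 = -754/64087 - 1*2113/2606 = -754/64087 - 2113/2606 = -137380755/167010722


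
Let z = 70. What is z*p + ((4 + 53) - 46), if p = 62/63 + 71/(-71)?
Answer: 89/9 ≈ 9.8889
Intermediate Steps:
p = -1/63 (p = 62*(1/63) + 71*(-1/71) = 62/63 - 1 = -1/63 ≈ -0.015873)
z*p + ((4 + 53) - 46) = 70*(-1/63) + ((4 + 53) - 46) = -10/9 + (57 - 46) = -10/9 + 11 = 89/9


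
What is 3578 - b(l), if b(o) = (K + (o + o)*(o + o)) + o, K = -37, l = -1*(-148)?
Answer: -84149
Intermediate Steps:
l = 148
b(o) = -37 + o + 4*o² (b(o) = (-37 + (o + o)*(o + o)) + o = (-37 + (2*o)*(2*o)) + o = (-37 + 4*o²) + o = -37 + o + 4*o²)
3578 - b(l) = 3578 - (-37 + 148 + 4*148²) = 3578 - (-37 + 148 + 4*21904) = 3578 - (-37 + 148 + 87616) = 3578 - 1*87727 = 3578 - 87727 = -84149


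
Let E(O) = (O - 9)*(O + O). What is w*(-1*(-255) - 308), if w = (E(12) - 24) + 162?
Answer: -11130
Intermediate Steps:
E(O) = 2*O*(-9 + O) (E(O) = (-9 + O)*(2*O) = 2*O*(-9 + O))
w = 210 (w = (2*12*(-9 + 12) - 24) + 162 = (2*12*3 - 24) + 162 = (72 - 24) + 162 = 48 + 162 = 210)
w*(-1*(-255) - 308) = 210*(-1*(-255) - 308) = 210*(255 - 308) = 210*(-53) = -11130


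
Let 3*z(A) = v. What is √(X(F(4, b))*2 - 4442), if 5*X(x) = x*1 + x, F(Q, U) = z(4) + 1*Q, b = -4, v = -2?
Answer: I*√39954/3 ≈ 66.628*I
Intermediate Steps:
z(A) = -⅔ (z(A) = (⅓)*(-2) = -⅔)
F(Q, U) = -⅔ + Q (F(Q, U) = -⅔ + 1*Q = -⅔ + Q)
X(x) = 2*x/5 (X(x) = (x*1 + x)/5 = (x + x)/5 = (2*x)/5 = 2*x/5)
√(X(F(4, b))*2 - 4442) = √((2*(-⅔ + 4)/5)*2 - 4442) = √(((⅖)*(10/3))*2 - 4442) = √((4/3)*2 - 4442) = √(8/3 - 4442) = √(-13318/3) = I*√39954/3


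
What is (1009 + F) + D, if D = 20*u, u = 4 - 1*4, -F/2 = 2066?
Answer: -3123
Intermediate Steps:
F = -4132 (F = -2*2066 = -4132)
u = 0 (u = 4 - 4 = 0)
D = 0 (D = 20*0 = 0)
(1009 + F) + D = (1009 - 4132) + 0 = -3123 + 0 = -3123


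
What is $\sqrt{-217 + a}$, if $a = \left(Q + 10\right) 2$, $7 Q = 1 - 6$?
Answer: $\frac{i \sqrt{9723}}{7} \approx 14.086 i$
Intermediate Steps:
$Q = - \frac{5}{7}$ ($Q = \frac{1 - 6}{7} = \frac{1}{7} \left(-5\right) = - \frac{5}{7} \approx -0.71429$)
$a = \frac{130}{7}$ ($a = \left(- \frac{5}{7} + 10\right) 2 = \frac{65}{7} \cdot 2 = \frac{130}{7} \approx 18.571$)
$\sqrt{-217 + a} = \sqrt{-217 + \frac{130}{7}} = \sqrt{- \frac{1389}{7}} = \frac{i \sqrt{9723}}{7}$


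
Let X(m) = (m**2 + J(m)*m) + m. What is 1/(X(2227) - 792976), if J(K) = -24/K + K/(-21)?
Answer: 21/82584347 ≈ 2.5429e-7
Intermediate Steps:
J(K) = -24/K - K/21 (J(K) = -24/K + K*(-1/21) = -24/K - K/21)
X(m) = m + m**2 + m*(-24/m - m/21) (X(m) = (m**2 + (-24/m - m/21)*m) + m = (m**2 + m*(-24/m - m/21)) + m = m + m**2 + m*(-24/m - m/21))
1/(X(2227) - 792976) = 1/((-24 + (1/21)*2227*(21 + 20*2227)) - 792976) = 1/((-24 + (1/21)*2227*(21 + 44540)) - 792976) = 1/((-24 + (1/21)*2227*44561) - 792976) = 1/((-24 + 99237347/21) - 792976) = 1/(99236843/21 - 792976) = 1/(82584347/21) = 21/82584347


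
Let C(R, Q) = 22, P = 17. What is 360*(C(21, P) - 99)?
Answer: -27720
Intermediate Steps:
360*(C(21, P) - 99) = 360*(22 - 99) = 360*(-77) = -27720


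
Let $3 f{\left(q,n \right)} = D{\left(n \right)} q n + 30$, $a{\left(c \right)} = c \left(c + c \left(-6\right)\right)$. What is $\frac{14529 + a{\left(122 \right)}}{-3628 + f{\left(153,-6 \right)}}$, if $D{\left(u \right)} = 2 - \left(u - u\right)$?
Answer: $\frac{59891}{4230} \approx 14.159$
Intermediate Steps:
$a{\left(c \right)} = - 5 c^{2}$ ($a{\left(c \right)} = c \left(c - 6 c\right) = c \left(- 5 c\right) = - 5 c^{2}$)
$D{\left(u \right)} = 2$ ($D{\left(u \right)} = 2 - 0 = 2 + 0 = 2$)
$f{\left(q,n \right)} = 10 + \frac{2 n q}{3}$ ($f{\left(q,n \right)} = \frac{2 q n + 30}{3} = \frac{2 n q + 30}{3} = \frac{30 + 2 n q}{3} = 10 + \frac{2 n q}{3}$)
$\frac{14529 + a{\left(122 \right)}}{-3628 + f{\left(153,-6 \right)}} = \frac{14529 - 5 \cdot 122^{2}}{-3628 + \left(10 + \frac{2}{3} \left(-6\right) 153\right)} = \frac{14529 - 74420}{-3628 + \left(10 - 612\right)} = \frac{14529 - 74420}{-3628 - 602} = - \frac{59891}{-4230} = \left(-59891\right) \left(- \frac{1}{4230}\right) = \frac{59891}{4230}$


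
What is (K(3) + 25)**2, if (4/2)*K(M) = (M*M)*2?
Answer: 1156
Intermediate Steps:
K(M) = M**2 (K(M) = ((M*M)*2)/2 = (M**2*2)/2 = (2*M**2)/2 = M**2)
(K(3) + 25)**2 = (3**2 + 25)**2 = (9 + 25)**2 = 34**2 = 1156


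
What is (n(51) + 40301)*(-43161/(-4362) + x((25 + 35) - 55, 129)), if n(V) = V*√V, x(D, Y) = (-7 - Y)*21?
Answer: -166775089337/1454 - 211050087*√51/1454 ≈ -1.1574e+8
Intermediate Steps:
x(D, Y) = -147 - 21*Y
n(V) = V^(3/2)
(n(51) + 40301)*(-43161/(-4362) + x((25 + 35) - 55, 129)) = (51^(3/2) + 40301)*(-43161/(-4362) + (-147 - 21*129)) = (51*√51 + 40301)*(-43161*(-1/4362) + (-147 - 2709)) = (40301 + 51*√51)*(14387/1454 - 2856) = (40301 + 51*√51)*(-4138237/1454) = -166775089337/1454 - 211050087*√51/1454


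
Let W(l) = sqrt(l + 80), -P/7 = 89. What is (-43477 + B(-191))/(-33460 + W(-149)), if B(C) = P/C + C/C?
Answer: 16342834340/12578716987 + 488429*I*sqrt(69)/12578716987 ≈ 1.2992 + 0.00032254*I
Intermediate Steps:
P = -623 (P = -7*89 = -623)
W(l) = sqrt(80 + l)
B(C) = 1 - 623/C (B(C) = -623/C + C/C = -623/C + 1 = 1 - 623/C)
(-43477 + B(-191))/(-33460 + W(-149)) = (-43477 + (-623 - 191)/(-191))/(-33460 + sqrt(80 - 149)) = (-43477 - 1/191*(-814))/(-33460 + sqrt(-69)) = (-43477 + 814/191)/(-33460 + I*sqrt(69)) = -8303293/(191*(-33460 + I*sqrt(69)))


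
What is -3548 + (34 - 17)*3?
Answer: -3497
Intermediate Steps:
-3548 + (34 - 17)*3 = -3548 + 17*3 = -3548 + 51 = -3497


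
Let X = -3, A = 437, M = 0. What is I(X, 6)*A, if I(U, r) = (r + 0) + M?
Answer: 2622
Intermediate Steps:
I(U, r) = r (I(U, r) = (r + 0) + 0 = r + 0 = r)
I(X, 6)*A = 6*437 = 2622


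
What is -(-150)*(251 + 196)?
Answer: 67050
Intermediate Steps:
-(-150)*(251 + 196) = -(-150)*447 = -1*(-67050) = 67050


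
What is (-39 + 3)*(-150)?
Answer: 5400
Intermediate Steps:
(-39 + 3)*(-150) = -36*(-150) = 5400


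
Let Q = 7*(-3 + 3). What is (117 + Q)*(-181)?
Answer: -21177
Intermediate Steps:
Q = 0 (Q = 7*0 = 0)
(117 + Q)*(-181) = (117 + 0)*(-181) = 117*(-181) = -21177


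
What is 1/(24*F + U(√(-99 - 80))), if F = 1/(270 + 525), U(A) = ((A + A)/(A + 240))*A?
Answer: -1477810130/2159928489 - 12570275*I*√179/4319856978 ≈ -0.68419 - 0.038932*I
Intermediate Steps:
U(A) = 2*A²/(240 + A) (U(A) = ((2*A)/(240 + A))*A = (2*A/(240 + A))*A = 2*A²/(240 + A))
F = 1/795 ≈ 0.0012579
1/(24*F + U(√(-99 - 80))) = 1/(24*(1/795) + 2*(√(-99 - 80))²/(240 + √(-99 - 80))) = 1/(8/265 + 2*(√(-179))²/(240 + √(-179))) = 1/(8/265 + 2*(I*√179)²/(240 + I*√179)) = 1/(8/265 + 2*(-179)/(240 + I*√179)) = 1/(8/265 - 358/(240 + I*√179))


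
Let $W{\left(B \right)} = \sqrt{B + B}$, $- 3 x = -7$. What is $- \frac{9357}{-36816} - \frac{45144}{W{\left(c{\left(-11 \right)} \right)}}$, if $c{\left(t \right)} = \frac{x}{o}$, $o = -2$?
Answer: $\frac{3119}{12272} + \frac{45144 i \sqrt{21}}{7} \approx 0.25416 + 29554.0 i$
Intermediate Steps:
$x = \frac{7}{3}$ ($x = \left(- \frac{1}{3}\right) \left(-7\right) = \frac{7}{3} \approx 2.3333$)
$c{\left(t \right)} = - \frac{7}{6}$ ($c{\left(t \right)} = \frac{7}{3 \left(-2\right)} = \frac{7}{3} \left(- \frac{1}{2}\right) = - \frac{7}{6}$)
$W{\left(B \right)} = \sqrt{2} \sqrt{B}$ ($W{\left(B \right)} = \sqrt{2 B} = \sqrt{2} \sqrt{B}$)
$- \frac{9357}{-36816} - \frac{45144}{W{\left(c{\left(-11 \right)} \right)}} = - \frac{9357}{-36816} - \frac{45144}{\sqrt{2} \sqrt{- \frac{7}{6}}} = \left(-9357\right) \left(- \frac{1}{36816}\right) - \frac{45144}{\sqrt{2} \frac{i \sqrt{42}}{6}} = \frac{3119}{12272} - \frac{45144}{\frac{1}{3} i \sqrt{21}} = \frac{3119}{12272} - 45144 \left(- \frac{i \sqrt{21}}{7}\right) = \frac{3119}{12272} + \frac{45144 i \sqrt{21}}{7}$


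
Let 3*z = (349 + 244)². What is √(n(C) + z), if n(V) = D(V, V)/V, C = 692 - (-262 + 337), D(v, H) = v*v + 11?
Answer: √403720745583/1851 ≈ 343.27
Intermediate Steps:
D(v, H) = 11 + v² (D(v, H) = v² + 11 = 11 + v²)
C = 617 (C = 692 - 1*75 = 692 - 75 = 617)
z = 351649/3 (z = (349 + 244)²/3 = (⅓)*593² = (⅓)*351649 = 351649/3 ≈ 1.1722e+5)
n(V) = (11 + V²)/V
√(n(C) + z) = √((617 + 11/617) + 351649/3) = √(380700/617 + 351649/3) = √(218109533/1851) = √403720745583/1851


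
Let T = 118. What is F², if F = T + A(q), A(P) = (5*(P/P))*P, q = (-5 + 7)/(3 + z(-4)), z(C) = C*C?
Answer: 5071504/361 ≈ 14048.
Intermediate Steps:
z(C) = C²
q = 2/19 (q = (-5 + 7)/(3 + (-4)²) = 2/(3 + 16) = 2/19 ≈ 0.10526)
A(P) = 5*P (A(P) = (5*1)*P = 5*P)
F = 2252/19 (F = 118 + 5*(2/19) = 118 + 10/19 = 2252/19 ≈ 118.53)
F² = (2252/19)² = 5071504/361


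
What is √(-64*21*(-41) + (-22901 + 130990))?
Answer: √163193 ≈ 403.97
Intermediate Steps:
√(-64*21*(-41) + (-22901 + 130990)) = √(-1344*(-41) + 108089) = √(55104 + 108089) = √163193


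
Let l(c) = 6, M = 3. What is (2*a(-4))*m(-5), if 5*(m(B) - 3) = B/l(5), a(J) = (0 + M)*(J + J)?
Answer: -136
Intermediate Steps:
a(J) = 6*J (a(J) = (0 + 3)*(J + J) = 3*(2*J) = 6*J)
m(B) = 3 + B/30 (m(B) = 3 + (B/6)/5 = 3 + B/30)
(2*a(-4))*m(-5) = (2*(6*(-4)))*(3 + (1/30)*(-5)) = (2*(-24))*(3 - 1/6) = -48*17/6 = -136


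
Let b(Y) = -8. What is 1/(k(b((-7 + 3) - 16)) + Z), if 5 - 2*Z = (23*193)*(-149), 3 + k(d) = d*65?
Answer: 1/330185 ≈ 3.0286e-6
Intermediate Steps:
k(d) = -3 + 65*d (k(d) = -3 + d*65 = -3 + 65*d)
Z = 330708 (Z = 5/2 - 23*193*(-149)/2 = 5/2 - 4439*(-149)/2 = 5/2 - ½*(-661411) = 5/2 + 661411/2 = 330708)
1/(k(b((-7 + 3) - 16)) + Z) = 1/((-3 + 65*(-8)) + 330708) = 1/((-3 - 520) + 330708) = 1/(-523 + 330708) = 1/330185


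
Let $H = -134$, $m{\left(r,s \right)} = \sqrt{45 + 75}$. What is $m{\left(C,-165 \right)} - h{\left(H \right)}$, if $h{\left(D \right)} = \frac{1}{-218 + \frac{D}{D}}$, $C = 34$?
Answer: $\frac{1}{217} + 2 \sqrt{30} \approx 10.959$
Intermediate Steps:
$m{\left(r,s \right)} = 2 \sqrt{30}$ ($m{\left(r,s \right)} = \sqrt{120} = 2 \sqrt{30}$)
$h{\left(D \right)} = - \frac{1}{217}$ ($h{\left(D \right)} = \frac{1}{-218 + 1} = \frac{1}{-217} = - \frac{1}{217}$)
$m{\left(C,-165 \right)} - h{\left(H \right)} = 2 \sqrt{30} - - \frac{1}{217} = 2 \sqrt{30} + \frac{1}{217} = \frac{1}{217} + 2 \sqrt{30}$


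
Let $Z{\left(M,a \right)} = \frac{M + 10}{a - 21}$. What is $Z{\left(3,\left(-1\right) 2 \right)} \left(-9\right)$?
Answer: $\frac{117}{23} \approx 5.087$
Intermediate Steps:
$Z{\left(M,a \right)} = \frac{10 + M}{-21 + a}$
$Z{\left(3,\left(-1\right) 2 \right)} \left(-9\right) = \frac{10 + 3}{-21 - 2} \left(-9\right) = \frac{1}{-21 - 2} \cdot 13 \left(-9\right) = \frac{1}{-23} \cdot 13 \left(-9\right) = \left(- \frac{1}{23}\right) 13 \left(-9\right) = \left(- \frac{13}{23}\right) \left(-9\right) = \frac{117}{23}$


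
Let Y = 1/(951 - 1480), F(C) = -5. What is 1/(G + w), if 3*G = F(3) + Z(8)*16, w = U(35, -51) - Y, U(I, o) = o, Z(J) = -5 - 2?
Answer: -529/47609 ≈ -0.011111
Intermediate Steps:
Z(J) = -7
Y = -1/529 (Y = 1/(-529) = -1/529 ≈ -0.0018904)
w = -26978/529 (w = -51 - 1*(-1/529) = -51 + 1/529 = -26978/529 ≈ -50.998)
G = -39 (G = (-5 - 7*16)/3 = (-5 - 112)/3 = (⅓)*(-117) = -39)
1/(G + w) = 1/(-39 - 26978/529) = 1/(-47609/529) = -529/47609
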